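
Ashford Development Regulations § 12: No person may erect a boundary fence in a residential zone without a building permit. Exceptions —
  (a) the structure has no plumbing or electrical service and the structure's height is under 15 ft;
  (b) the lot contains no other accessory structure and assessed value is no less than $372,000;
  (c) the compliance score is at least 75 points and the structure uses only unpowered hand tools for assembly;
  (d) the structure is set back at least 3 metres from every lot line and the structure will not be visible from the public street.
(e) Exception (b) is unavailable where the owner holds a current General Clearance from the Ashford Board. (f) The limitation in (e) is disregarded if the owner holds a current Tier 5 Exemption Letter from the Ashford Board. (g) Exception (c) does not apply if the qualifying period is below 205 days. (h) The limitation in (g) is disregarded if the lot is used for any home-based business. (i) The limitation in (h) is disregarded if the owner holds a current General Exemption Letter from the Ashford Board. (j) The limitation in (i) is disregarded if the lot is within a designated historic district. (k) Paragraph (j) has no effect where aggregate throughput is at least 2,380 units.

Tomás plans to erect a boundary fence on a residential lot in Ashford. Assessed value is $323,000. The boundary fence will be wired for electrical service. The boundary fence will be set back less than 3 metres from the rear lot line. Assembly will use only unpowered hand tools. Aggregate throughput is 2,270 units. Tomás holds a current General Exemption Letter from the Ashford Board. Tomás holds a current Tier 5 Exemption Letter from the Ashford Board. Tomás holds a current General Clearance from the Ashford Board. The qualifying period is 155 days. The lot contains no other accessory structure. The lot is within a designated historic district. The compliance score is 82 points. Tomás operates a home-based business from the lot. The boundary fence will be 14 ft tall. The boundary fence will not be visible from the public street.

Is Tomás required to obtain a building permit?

No — exception (c) applies; Tomás does not need a building permit.

Exception (a) requires that the structure has no plumbing or electrical service; but electrical service is planned, so (a) is unavailable.
Exception (b) fails — assessed value is $323,000, short of $372,000.
Exception (c)'s conditions are all satisfied: the compliance score is 82 points, meeting the 75 points threshold; assembly uses only hand tools. Considering the limiting provisions: (g) applies (the qualifying period is 155 days, below the 205 days limit), but is displaced by (h): (h) operates against (g): a home-based business operates on the lot. (i) would limit (h) — a current General Exemption Letter is held — but (j) sets (i) aside: (j) operates against (i): the lot is in a historic district. (k) does not operate here (aggregate throughput is 2,270 units, short of 2,380 units), so (j) stands. So (c) applies.
Exception (d) requires that the structure is set back at least 3 metres from every lot line; but the rear setback is under 3 m, so (d) is unavailable.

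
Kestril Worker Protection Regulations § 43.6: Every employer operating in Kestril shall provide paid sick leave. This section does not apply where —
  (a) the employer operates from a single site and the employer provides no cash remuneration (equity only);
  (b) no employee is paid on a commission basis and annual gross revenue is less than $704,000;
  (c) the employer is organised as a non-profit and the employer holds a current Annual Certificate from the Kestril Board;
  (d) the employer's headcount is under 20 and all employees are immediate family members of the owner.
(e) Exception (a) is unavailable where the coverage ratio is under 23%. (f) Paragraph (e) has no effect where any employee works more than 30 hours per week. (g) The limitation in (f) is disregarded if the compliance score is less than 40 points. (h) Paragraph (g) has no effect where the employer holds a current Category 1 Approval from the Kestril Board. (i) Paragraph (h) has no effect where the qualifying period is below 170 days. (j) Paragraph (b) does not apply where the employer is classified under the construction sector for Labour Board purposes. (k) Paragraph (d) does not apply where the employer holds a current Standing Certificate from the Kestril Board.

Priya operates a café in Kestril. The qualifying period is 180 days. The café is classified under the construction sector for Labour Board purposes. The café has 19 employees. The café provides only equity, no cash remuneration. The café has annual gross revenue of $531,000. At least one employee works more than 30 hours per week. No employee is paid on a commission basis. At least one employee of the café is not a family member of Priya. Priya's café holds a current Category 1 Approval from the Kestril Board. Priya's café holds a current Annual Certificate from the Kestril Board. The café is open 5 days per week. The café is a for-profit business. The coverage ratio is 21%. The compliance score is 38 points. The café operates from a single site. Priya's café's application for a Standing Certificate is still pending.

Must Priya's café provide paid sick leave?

Exception (a)'s conditions are all satisfied: the employer operates from a single site; remuneration is equity-only. Applying paragraphs (e)–(i): (e) would limit (a) — the coverage ratio is 21%, under the 23% limit — but (f) sets (e) aside: (f) operates against (e): at least one employee exceeds 30 hours/week. (g) is engaged (the compliance score is 38 points, less than the 40 points limit), but is overridden by (h): (h) operates against (g): a current Category 1 Approval is held. (i), which would lift (h), is not engaged — the qualifying period is 180 days, not below 170 days. (a) remains available.
Exception (b) is satisfied on its face — no employee is paid on commission; annual gross revenue is $531,000, less than the $704,000 limit. But applying paragraph (j): (j) operates against (b): the café is classified under the construction sector. So (b) is unavailable.
Exception (c) fails — the employer is for-profit.
Exception (d) requires that all employees are immediate family members of the owner; but at least one employee is not a family member, so (d) is unavailable.

No — exception (a) applies; Priya's café is not required to provide paid sick leave.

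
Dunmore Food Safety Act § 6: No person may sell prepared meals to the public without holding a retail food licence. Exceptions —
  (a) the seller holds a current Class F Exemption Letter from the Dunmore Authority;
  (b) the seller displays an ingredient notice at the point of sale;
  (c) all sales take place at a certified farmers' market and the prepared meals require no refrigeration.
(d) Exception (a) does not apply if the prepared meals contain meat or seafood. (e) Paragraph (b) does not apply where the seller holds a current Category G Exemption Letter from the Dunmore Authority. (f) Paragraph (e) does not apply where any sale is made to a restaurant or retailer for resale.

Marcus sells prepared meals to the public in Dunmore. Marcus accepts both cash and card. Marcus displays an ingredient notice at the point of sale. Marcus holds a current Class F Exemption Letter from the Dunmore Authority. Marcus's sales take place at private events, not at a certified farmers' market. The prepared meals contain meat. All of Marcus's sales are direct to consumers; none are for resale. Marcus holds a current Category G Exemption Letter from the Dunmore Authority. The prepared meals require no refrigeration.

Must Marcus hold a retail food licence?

All of (a)'s requirements are met (a current Class F Exemption Letter is held). But: (d) applies — the prepared meals contain meat. So (a) is unavailable.
Exception (b) is satisfied on its face — an ingredient notice is displayed. But: (e) applies — a current Category G Exemption Letter is held. (f), which would lift (e), is inapplicable — no sales are for resale. Exception (b) does not apply.
Exception (c) does not apply: sales are at private events, not a certified farmers' market.
No exception applies. The general rule governs.

Yes — Marcus must hold a retail food licence.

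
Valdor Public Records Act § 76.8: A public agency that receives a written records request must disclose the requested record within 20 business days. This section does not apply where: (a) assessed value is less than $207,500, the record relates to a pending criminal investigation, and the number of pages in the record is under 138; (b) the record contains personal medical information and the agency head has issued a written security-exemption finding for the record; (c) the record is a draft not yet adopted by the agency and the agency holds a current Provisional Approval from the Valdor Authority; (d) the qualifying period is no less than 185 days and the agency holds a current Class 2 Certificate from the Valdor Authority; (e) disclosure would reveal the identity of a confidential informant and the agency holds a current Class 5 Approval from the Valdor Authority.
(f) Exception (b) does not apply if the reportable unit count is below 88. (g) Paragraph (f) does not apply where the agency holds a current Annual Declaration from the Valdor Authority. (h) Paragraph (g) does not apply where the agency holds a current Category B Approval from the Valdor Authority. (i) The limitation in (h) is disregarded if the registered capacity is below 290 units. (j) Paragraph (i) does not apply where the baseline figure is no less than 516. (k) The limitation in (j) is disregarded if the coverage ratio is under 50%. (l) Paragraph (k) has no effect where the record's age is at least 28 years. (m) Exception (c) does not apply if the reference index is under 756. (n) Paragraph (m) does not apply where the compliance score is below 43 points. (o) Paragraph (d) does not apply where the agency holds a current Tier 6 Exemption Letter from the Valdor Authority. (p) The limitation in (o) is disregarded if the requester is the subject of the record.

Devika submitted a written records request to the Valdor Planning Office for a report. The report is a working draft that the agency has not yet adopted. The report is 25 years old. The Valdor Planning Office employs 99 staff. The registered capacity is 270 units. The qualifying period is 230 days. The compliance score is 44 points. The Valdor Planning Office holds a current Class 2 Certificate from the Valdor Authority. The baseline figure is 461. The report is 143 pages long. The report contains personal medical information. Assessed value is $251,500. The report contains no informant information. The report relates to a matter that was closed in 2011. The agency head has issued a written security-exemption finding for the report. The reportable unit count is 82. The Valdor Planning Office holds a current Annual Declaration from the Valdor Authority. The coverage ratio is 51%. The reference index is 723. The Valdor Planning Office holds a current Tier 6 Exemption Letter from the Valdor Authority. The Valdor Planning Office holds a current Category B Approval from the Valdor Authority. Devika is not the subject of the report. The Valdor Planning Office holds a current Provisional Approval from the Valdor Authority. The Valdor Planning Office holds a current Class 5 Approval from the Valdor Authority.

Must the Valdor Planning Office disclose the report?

Exception (a) does not apply: assessed value is $251,500, not less than $207,500.
Exception (b)'s conditions are all satisfied: the report contains personal medical information; a written security-exemption finding has been issued. Under paragraphs (f)–(l): (f) is triggered (the reportable unit count is 82, below the 88 limit), but yields to (g): (g) operates against (f): a current Annual Declaration is held. (h) applies (a current Category B Approval is held), but is set aside by (i): (i) operates — the registered capacity is 270 units, below the 290 units limit. (j), which would lift (i), does not operate here — the baseline figure is 461, short of 516. (b) remains available.
Exception (c): the report is an unadopted draft; a current Provisional Approval is held — every condition holds. But applying paragraphs (m)–(n): (m) is triggered — the reference index is 723, under the 756 limit. (n) does not operate here (the compliance score is 44 points, not below 43 points), so (m) stands. Exception (c) does not apply.
Exception (d) is satisfied on its face — the qualifying period is 230 days, meeting the 185 days threshold; a current Class 2 Certificate is held. But applying paragraphs (o)–(p): (o) operates — a current Tier 6 Exemption Letter is held. (p), which would lift (o), does not operate here — Devika is not the subject of the report. (d) is therefore removed.
Exception (e) does not apply: the report contains no informant information.

No — exception (b) applies; the Valdor Planning Office is not required to disclose the report.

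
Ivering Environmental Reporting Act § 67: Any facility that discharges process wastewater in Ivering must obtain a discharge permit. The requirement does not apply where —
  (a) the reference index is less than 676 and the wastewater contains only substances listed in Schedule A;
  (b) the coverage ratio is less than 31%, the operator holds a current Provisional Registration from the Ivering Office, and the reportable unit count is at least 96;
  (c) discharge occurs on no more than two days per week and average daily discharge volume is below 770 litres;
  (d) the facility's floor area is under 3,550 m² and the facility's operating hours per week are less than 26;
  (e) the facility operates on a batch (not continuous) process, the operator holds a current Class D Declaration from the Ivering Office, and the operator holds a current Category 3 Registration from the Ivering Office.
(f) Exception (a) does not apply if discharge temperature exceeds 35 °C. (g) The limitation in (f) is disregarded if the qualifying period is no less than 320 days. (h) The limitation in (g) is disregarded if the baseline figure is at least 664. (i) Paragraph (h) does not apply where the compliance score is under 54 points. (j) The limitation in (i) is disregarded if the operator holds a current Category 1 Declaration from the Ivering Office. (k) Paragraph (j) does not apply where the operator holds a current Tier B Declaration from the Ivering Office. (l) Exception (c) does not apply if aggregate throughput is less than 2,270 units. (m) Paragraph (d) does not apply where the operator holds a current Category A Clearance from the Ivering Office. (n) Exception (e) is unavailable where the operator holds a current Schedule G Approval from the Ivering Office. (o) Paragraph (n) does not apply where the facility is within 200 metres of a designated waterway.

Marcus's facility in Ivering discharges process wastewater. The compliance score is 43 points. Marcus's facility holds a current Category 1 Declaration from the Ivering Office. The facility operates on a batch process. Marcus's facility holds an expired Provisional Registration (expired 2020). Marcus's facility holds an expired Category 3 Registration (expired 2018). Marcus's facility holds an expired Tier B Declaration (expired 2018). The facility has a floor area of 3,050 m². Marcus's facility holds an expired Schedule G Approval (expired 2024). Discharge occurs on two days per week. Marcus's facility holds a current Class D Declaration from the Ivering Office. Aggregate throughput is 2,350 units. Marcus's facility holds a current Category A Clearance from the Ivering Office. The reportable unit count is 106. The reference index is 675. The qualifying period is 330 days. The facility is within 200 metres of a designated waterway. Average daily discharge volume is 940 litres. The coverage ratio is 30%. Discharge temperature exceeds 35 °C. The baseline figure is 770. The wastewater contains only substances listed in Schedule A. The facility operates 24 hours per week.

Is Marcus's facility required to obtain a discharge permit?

Exception (a)'s conditions are all satisfied: the reference index is 675, less than the 676 limit; the wastewater is Schedule-A-only. Turning to paragraphs (f)–(k): (f) operates against (a): discharge temperature exceeds 35 °C. (g) applies (the qualifying period is 330 days, meeting the 320 days threshold), but is displaced by (h): (h) operates against (g): the baseline figure is 770, meeting the 664 threshold. (i) would limit (h) — the compliance score is 43 points, under the 54 points limit — but (j) sets (i) aside: (j) operates — a current Category 1 Declaration is held. (k), which would lift (j), does not operate here — there is no Tier B Declaration in force. Exception (a) does not apply.
Exception (b) does not apply: there is no Provisional Registration in force.
Exception (c) requires that average daily discharge volume is below 770 litres; but average daily discharge volume is 940 litres, not below 770 litres, so (c) is unavailable.
Exception (d) is satisfied on its face — the facility's floor area is 3,050 m², under the 3,550 m² limit; the facility's operating hours per week are 24, less than the 26 limit. However, paragraph (m) must be considered: (m) operates against (d): a current Category A Clearance is held. Exception (d) does not apply.
Exception (e) does not apply: the Category 3 Registration is not current.
None of the exceptions is available; § 67 applies in full.

Yes — Marcus's facility must obtain a discharge permit.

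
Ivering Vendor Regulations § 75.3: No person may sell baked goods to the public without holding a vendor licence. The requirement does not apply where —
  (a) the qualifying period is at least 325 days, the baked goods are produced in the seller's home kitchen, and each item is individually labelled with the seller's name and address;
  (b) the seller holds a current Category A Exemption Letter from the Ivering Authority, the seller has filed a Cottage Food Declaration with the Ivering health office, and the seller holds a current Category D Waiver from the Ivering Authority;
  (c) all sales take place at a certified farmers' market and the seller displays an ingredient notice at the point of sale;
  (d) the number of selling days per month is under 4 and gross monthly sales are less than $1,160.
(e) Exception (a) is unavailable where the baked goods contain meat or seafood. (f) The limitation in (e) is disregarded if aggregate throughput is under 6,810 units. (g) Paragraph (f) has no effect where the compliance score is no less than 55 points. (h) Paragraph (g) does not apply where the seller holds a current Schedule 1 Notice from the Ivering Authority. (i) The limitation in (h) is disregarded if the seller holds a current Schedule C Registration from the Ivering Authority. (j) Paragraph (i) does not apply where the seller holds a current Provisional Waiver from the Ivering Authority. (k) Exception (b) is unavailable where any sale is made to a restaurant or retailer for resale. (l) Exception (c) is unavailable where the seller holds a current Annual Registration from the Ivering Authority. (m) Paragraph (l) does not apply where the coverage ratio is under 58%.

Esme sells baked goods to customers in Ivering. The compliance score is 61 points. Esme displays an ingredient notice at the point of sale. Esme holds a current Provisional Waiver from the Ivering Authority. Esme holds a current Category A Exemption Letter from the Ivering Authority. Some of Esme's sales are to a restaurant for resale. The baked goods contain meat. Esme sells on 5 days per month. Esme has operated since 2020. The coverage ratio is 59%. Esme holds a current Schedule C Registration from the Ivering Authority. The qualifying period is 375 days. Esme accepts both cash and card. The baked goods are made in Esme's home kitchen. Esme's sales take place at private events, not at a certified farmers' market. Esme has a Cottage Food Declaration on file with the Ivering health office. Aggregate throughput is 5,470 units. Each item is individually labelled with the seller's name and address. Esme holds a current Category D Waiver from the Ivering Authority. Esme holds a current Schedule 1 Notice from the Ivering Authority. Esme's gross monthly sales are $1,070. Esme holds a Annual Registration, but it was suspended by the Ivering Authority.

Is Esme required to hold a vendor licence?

No — exception (a) applies; Esme is not required to hold a vendor licence.

Exception (a) is satisfied on its face — the qualifying period is 375 days, meeting the 325 days threshold; the baked goods are home-kitchen produced; items are individually labelled. Considering the limiting provisions: (e) is triggered (the baked goods contain meat), but is overridden by (f): (f) applies — aggregate throughput is 5,470 units, under the 6,810 units limit. (g) would limit (f) — the compliance score is 61 points, meeting the 55 points threshold — but (h) sets (g) aside: (h) applies — a current Schedule 1 Notice is held. (i) is engaged (a current Schedule C Registration is held), but is itself disapplied by (j): (j) operates against (i): a current Provisional Waiver is held. (a) remains available.
All of (b)'s requirements are met (a current Category A Exemption Letter is held; a Cottage Food Declaration is on file; a current Category D Waiver is held). But: (k) operates against (b): some sales are to a restaurant for resale. So (b) is unavailable.
Exception (c) requires that all sales take place at a certified farmers' market; but sales are at private events, not a certified farmers' market, so (c) is unavailable.
Exception (d) fails — the number of selling days per month is 5, not under 4.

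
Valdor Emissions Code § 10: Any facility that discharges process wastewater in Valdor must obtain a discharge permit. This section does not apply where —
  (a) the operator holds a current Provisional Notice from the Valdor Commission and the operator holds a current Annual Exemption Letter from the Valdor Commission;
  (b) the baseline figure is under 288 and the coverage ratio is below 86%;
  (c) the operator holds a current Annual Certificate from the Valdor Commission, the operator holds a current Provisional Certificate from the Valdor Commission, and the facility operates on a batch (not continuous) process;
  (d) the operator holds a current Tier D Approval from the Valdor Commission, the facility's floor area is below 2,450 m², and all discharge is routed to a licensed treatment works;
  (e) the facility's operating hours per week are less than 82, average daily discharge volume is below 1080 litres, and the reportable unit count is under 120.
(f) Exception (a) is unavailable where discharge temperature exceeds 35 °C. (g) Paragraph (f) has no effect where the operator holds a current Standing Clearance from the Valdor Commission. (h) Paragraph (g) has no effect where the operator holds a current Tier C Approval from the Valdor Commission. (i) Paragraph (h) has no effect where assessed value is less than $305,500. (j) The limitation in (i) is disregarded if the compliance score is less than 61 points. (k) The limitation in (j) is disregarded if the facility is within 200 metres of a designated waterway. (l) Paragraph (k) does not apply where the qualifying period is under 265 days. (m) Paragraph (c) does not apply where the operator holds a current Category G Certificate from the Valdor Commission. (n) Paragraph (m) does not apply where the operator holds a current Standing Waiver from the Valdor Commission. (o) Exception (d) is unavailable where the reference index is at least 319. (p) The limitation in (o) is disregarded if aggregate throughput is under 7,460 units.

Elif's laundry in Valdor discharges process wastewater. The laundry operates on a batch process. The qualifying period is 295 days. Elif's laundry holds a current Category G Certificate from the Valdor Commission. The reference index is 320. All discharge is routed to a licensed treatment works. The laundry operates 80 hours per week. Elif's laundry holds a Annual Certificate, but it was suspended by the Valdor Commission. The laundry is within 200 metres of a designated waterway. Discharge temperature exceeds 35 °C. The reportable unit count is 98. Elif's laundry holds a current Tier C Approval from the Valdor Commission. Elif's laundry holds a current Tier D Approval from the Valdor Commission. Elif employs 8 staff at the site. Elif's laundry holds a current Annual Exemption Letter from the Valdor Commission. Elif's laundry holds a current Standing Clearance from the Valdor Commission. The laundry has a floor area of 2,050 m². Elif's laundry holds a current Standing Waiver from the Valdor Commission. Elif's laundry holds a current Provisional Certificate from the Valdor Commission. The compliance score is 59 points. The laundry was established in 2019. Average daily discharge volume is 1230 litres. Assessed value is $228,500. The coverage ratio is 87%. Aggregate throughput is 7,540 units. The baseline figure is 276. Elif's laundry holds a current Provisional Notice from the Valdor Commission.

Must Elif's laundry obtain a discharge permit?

Exception (a): a current Provisional Notice is held; a current Annual Exemption Letter is held — every condition holds. Applying paragraphs (f)–(l): (f) would limit (a) — discharge temperature exceeds 35 °C — but (g) sets (f) aside: (g) is triggered — a current Standing Clearance is held. (h) would limit (g) — a current Tier C Approval is held — but (i) sets (h) aside: (i) operates — assessed value is $228,500, less than the $305,500 limit. (j) would limit (i) — the compliance score is 59 points, less than the 61 points limit — but (k) sets (j) aside: (k) operates against (j): the laundry is within 200 m of a designated waterway. (l), which would lift (k), is not triggered — the qualifying period is 295 days, not under 265 days. Exception (a) stands.
Exception (b) does not apply: the coverage ratio is 87%, not below 86%.
Exception (c) fails — there is no Annual Certificate in force.
Exception (d): a current Tier D Approval is held; the facility's floor area is 2,050 m², below the 2,450 m² limit; discharge is routed to a licensed treatment works — every condition holds. Turning to paragraphs (o)–(p): (o) is engaged — the reference index is 320, meeting the 319 threshold. (p) is not triggered (aggregate throughput is 7,540 units, not under 7,460 units), so (o) stands. So (d) is unavailable.
Exception (e) fails — average daily discharge volume is 1230 litres, not below 1080 litres.

No — exception (a) applies; Elif's laundry is not required to obtain a discharge permit.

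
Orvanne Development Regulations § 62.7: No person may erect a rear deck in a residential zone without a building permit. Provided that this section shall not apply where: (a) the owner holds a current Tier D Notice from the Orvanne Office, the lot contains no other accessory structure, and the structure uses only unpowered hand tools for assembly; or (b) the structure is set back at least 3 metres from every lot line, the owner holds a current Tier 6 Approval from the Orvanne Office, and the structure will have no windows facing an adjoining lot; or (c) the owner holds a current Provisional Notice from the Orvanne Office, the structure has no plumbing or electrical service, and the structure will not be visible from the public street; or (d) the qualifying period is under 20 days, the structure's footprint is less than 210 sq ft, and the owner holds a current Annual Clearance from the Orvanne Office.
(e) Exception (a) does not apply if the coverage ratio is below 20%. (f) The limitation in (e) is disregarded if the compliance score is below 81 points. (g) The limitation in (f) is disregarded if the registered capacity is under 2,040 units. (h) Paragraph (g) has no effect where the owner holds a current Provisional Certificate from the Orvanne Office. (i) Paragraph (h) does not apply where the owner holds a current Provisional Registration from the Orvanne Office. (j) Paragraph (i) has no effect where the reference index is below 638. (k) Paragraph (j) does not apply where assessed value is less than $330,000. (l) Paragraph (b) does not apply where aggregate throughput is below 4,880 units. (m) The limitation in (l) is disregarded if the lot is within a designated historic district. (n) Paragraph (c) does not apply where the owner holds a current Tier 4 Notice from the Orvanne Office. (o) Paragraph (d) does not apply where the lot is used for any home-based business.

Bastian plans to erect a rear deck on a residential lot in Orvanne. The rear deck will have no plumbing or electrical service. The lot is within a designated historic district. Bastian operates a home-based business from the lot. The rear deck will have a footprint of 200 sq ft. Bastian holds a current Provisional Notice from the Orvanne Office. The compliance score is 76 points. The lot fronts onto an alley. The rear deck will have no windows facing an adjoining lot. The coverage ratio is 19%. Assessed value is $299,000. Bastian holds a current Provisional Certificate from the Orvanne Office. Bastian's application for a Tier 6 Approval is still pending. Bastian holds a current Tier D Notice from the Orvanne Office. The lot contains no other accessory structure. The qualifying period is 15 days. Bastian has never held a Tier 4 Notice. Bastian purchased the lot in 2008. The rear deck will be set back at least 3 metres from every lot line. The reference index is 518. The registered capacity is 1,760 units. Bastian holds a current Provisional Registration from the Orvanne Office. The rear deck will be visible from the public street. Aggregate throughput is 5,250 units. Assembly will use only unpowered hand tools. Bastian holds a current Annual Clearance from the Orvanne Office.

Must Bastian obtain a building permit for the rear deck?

Yes — Bastian must obtain a building permit.

Exception (a)'s conditions are all satisfied: a current Tier D Notice is held; the lot has no other accessory structure; assembly uses only hand tools. But: (e) is engaged — the coverage ratio is 19%, below the 20% limit. (f) would limit (e) — the compliance score is 76 points, below the 81 points limit — but (g) sets (f) aside: (g) operates — the registered capacity is 1,760 units, under the 2,040 units limit. (h) would limit (g) — a current Provisional Certificate is held — but (i) sets (h) aside: (i) is triggered — a current Provisional Registration is held. (j) would limit (i) — the reference index is 518, below the 638 limit — but (k) sets (j) aside: (k) applies — assessed value is $299,000, less than the $330,000 limit. So (a) is unavailable.
Exception (b) requires that the owner holds a current Tier 6 Approval from the Orvanne Office; but there is no Tier 6 Approval in force, so (b) is unavailable.
Exception (c) requires that the structure will not be visible from the public street; but the structure will be visible from the street, so (c) is unavailable.
All of (d)'s requirements are met (the qualifying period is 15 days, under the 20 days limit; the structure's footprint is 200 sq ft, less than the 210 sq ft limit; a current Annual Clearance is held). But: (o) is engaged — a home-based business operates on the lot. So (d) is unavailable.
Every exception is unavailable, so the rule governs.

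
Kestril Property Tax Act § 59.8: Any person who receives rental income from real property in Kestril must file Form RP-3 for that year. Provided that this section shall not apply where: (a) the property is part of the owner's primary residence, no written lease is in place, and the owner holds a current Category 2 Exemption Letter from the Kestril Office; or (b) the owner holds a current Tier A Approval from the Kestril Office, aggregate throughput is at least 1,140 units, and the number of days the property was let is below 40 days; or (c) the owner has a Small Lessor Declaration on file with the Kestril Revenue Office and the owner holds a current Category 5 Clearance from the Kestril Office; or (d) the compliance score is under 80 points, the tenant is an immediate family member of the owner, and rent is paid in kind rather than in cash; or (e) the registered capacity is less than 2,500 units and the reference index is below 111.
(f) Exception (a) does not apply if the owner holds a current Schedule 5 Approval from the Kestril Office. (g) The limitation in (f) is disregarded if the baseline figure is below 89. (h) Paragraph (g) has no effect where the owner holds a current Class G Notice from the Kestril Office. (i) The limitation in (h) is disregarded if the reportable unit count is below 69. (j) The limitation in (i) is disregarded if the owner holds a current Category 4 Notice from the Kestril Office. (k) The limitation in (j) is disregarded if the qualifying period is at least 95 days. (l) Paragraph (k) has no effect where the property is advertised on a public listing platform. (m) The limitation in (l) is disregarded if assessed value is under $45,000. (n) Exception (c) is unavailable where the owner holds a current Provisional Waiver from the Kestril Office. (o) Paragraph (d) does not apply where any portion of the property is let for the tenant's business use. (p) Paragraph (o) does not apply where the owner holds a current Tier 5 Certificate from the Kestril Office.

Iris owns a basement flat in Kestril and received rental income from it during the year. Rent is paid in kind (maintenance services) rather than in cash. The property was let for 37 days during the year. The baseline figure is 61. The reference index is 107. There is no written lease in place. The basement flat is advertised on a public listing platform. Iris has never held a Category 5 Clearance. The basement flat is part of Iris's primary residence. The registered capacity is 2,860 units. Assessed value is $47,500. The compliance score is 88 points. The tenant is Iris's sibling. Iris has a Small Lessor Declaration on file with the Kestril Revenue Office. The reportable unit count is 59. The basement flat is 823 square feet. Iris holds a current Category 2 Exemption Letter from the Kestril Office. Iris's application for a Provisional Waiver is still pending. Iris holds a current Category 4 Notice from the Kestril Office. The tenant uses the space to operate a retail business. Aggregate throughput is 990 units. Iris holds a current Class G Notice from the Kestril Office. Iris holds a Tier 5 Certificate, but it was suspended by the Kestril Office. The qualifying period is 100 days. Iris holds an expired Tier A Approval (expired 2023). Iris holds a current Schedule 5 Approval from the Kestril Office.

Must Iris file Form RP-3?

Yes — Iris must file Form RP-3.

Exception (a) is satisfied on its face — the basement flat is part of the primary residence; there is no written lease; a current Category 2 Exemption Letter is held. Turning to paragraphs (f)–(m): (f) operates against (a): a current Schedule 5 Approval is held. (g) would limit (f) — the baseline figure is 61, below the 89 limit — but (h) sets (g) aside: (h) operates against (g): a current Class G Notice is held. (i) is triggered (the reportable unit count is 59, below the 69 limit), but is set aside by (j): (j) operates against (i): a current Category 4 Notice is held. (k) applies (the qualifying period is 100 days, meeting the 95 days threshold), but yields to (l): (l) operates against (k): the property is publicly advertised. (m), which would lift (l), is not engaged — assessed value is $47,500, not under $45,000. (a) is therefore removed.
Exception (b) fails — there is no Tier A Approval in force.
Exception (c) does not apply: there is no Category 5 Clearance in force.
Exception (d) requires that the compliance score is under 80 points; but the compliance score is 88 points, not under 80 points, so (d) is unavailable.
Exception (e) does not apply: the registered capacity is 2,860 units, not less than 2,500 units.
Every exception is unavailable, so the rule governs.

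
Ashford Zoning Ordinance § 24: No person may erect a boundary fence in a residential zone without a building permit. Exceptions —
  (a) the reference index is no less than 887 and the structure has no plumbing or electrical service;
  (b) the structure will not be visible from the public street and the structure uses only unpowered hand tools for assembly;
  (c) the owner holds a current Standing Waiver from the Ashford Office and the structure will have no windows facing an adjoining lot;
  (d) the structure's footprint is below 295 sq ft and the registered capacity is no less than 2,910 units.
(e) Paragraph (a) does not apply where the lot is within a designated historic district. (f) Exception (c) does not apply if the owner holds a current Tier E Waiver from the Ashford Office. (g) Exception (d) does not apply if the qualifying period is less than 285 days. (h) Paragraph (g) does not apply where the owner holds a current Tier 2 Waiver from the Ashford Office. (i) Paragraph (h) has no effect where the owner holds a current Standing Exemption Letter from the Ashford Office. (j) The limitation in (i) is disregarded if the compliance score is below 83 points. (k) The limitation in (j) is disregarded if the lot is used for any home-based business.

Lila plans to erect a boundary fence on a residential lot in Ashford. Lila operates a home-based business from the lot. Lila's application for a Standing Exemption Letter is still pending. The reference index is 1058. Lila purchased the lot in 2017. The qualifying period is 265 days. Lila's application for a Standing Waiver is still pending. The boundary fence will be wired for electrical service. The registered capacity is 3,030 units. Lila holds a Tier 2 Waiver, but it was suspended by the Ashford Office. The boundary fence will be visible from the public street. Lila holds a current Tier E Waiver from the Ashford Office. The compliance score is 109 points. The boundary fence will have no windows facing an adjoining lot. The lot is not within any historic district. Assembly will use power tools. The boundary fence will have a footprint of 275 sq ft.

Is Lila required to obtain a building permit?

Yes — Lila must obtain a building permit.

Exception (a) fails — electrical service is planned.
Exception (b) fails — the structure will be visible from the street.
Exception (c) fails — there is no Standing Waiver in force.
Exception (d)'s conditions are all satisfied: the structure's footprint is 275 sq ft, below the 295 sq ft limit; the registered capacity is 3,030 units, meeting the 2,910 units threshold. But applying paragraphs (g)–(k): (g) is triggered — the qualifying period is 265 days, less than the 285 days limit. (h), which would lift (g), does not operate here — there is no Tier 2 Waiver in force. So (d) is unavailable.
No exception is made out. Lila falls within the general rule.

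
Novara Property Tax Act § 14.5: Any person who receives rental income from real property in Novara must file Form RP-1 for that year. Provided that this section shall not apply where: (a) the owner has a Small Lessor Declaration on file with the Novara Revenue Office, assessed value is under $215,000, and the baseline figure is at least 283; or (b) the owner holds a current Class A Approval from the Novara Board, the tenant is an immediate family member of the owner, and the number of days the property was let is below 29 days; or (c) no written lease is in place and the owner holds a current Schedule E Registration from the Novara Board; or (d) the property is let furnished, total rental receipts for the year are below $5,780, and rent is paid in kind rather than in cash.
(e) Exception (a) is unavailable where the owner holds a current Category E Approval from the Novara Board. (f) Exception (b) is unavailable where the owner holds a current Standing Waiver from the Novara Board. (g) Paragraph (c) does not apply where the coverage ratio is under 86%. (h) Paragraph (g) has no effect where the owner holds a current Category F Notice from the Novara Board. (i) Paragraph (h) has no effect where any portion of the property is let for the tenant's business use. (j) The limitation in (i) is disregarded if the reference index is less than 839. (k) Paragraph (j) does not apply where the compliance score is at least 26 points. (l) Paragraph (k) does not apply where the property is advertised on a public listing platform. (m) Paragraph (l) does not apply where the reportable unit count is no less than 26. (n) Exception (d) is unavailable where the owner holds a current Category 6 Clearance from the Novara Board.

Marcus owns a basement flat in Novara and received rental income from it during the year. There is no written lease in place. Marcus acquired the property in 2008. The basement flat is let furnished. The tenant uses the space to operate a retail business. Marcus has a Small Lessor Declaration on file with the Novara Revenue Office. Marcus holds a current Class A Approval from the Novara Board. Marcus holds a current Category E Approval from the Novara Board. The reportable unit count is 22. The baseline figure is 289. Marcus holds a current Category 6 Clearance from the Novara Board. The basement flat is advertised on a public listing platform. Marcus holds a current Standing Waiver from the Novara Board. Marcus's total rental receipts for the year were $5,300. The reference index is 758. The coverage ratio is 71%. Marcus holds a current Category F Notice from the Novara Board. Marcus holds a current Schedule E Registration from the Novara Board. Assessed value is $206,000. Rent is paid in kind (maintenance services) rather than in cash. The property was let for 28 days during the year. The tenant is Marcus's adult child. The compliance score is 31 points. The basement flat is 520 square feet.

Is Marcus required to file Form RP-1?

Exception (a)'s conditions are all satisfied: a Small Lessor Declaration is on file; assessed value is $206,000, under the $215,000 limit; the baseline figure is 289, meeting the 283 threshold. However, paragraph (e) must be considered: (e) is triggered — a current Category E Approval is held. Exception (a) does not apply.
All of (b)'s requirements are met (a current Class A Approval is held; the tenant is an immediate family member; the number of days the property was let is 28 days, below the 29 days limit). Turning to paragraph (f): (f) operates — a current Standing Waiver is held. So (b) is unavailable.
All of (c)'s requirements are met (there is no written lease; a current Schedule E Registration is held). Applying paragraphs (g)–(m): (g) is engaged (the coverage ratio is 71%, under the 86% limit), but yields to (h): (h) is engaged — a current Category F Notice is held. (i) is engaged (the space is let for business use), but yields to (j): (j) applies — the reference index is 758, less than the 839 limit. (k) applies (the compliance score is 31 points, meeting the 26 points threshold), but is overridden by (l): (l) is engaged — the property is publicly advertised. (m) is inapplicable (the reportable unit count is 22, short of 26), so (l) stands. (c) remains available.
All of (d)'s requirements are met (the property is let furnished; total rental receipts for the year are $5,300, below the $5,780 limit; rent is paid in kind). But: (n) operates — a current Category 6 Clearance is held. So (d) is unavailable.

No — exception (c) applies; Marcus is not required to file Form RP-1.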